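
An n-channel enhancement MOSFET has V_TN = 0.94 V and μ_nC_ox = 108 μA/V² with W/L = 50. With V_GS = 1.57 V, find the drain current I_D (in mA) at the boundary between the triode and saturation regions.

I_D = 1.07 mA

At the boundary V_DS = V_ov = V_GS − V_TN = 1.57 − 0.94 = 0.63 V.
k_n = μ_nC_ox · (W/L) = 5.4 mA/V².
I_D = ½ k_n V_ov² = 0.5 × 5.4 × 0.63² = 1.07 mA.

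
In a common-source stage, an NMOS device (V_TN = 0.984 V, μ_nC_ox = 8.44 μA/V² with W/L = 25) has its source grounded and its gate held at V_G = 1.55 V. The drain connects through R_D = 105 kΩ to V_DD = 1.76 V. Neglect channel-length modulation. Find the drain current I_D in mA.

I_D = 0.0154 mA

V_GS = V_G = 1.55 V, so V_ov = 1.55 − 0.984 = 0.566 V.
k_n = μ_nC_ox · (W/L) = 0.211 mA/V².
Assume saturation: I_D = ½ k_n V_ov² = 0.5 × 0.211 × 0.566² = 0.0338 mA, giving V_DS = V_DD − I_D R_D = 1.76 − 0.0338 × 105 = -1.79 V.
But -1.79 V < V_ov = 0.566 V, so the device is actually in triode.
In triode I_D = k_n[V_ov V_DS − ½ V_DS²] and I_D = (V_DD − V_DS)/R_D. Equating: 11.1 V_DS² − 13.54 V_DS + 1.76 = 0, giving V_DS = 0.148 V (the root below V_ov).
I_D = (1.76 − 0.148) / 105 = 0.0154 mA.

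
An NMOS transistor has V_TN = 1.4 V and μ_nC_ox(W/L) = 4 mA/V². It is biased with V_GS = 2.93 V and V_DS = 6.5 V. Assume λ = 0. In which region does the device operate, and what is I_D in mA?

Saturation; I_D = 4.68 mA

V_ov = V_GS − V_TN = 2.93 − 1.4 = 1.53 V.
Since V_DS = 6.5 V ≥ V_ov = 1.53 V, the device is in saturation.
I_D = ½ k_n V_ov² = 0.5 × 4 × 1.53² = 4.68 mA.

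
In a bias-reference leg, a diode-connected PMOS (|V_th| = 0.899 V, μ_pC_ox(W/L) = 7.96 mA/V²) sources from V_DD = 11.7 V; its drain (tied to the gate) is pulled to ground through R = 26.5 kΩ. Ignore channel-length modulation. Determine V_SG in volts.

With gate tied to drain, V_SG = V_SD ≥ V_SG − |V_th|, so the device is in saturation.
KCL at the drain: ½ k_p (V_SG − |V_th|)² = (V_DD − V_SG)/R.
Let x = V_SG − 0.899. Then 105 x² + x − 10.8 = 0, giving x = 0.315 V (positive root), so V_SG = 1.21 V.
I_D = (V_DD − V_SG)/R = (11.7 − 1.21) / 26.5 = 0.396 mA.

V_SG = 1.21 V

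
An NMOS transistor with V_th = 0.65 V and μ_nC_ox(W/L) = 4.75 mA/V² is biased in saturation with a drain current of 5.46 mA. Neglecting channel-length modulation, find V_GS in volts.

In saturation I_D = ½ k_n (V_GS − V_th)², so V_GS − V_th = √(2 I_D / k_n) = √(2 × 5.46 / 4.75) = 1.52 V.
V_GS = 0.65 + 1.52 = 2.17 V.

V_GS = 2.17 V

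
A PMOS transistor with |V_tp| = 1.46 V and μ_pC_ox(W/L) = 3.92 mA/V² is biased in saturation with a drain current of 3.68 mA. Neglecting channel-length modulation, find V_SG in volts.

In saturation I_D = ½ k_p (V_SG − |V_tp|)², so V_SG − |V_tp| = √(2 I_D / k_p) = √(2 × 3.68 / 3.92) = 1.37 V.
V_SG = 1.46 + 1.37 = 2.83 V.

V_SG = 2.83 V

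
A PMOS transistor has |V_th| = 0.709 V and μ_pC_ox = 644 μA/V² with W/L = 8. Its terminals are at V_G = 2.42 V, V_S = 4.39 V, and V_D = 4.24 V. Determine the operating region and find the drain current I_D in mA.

Triode; I_D = 0.917 mA

V_SG = V_S − V_G = 4.39 − 2.42 = 1.97 V; V_SD = V_S − V_D = 4.39 − 4.24 = 0.15 V.
k_p = μ_pC_ox · (W/L) = 5.152 mA/V².
V_ov = V_SG − |V_th| = 1.97 − 0.709 = 1.26 V.
Since V_SD = 0.15 V < V_ov = 1.26 V, the device is in the triode region.
I_D = k_p [V_ov · V_SD − ½ V_SD²] = 5.152 × [1.26 × 0.15 − 0.5 × 0.15²] = 0.917 mA.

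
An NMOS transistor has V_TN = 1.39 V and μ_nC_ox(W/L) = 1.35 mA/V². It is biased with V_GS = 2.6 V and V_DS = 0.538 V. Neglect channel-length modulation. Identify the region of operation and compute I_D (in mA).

Triode; I_D = 0.683 mA

V_ov = V_GS − V_TN = 2.6 − 1.39 = 1.21 V.
Since V_DS = 0.538 V < V_ov = 1.21 V, the device is in the triode region.
I_D = k_n [V_ov · V_DS − ½ V_DS²] = 1.35 × [1.21 × 0.538 − 0.5 × 0.538²] = 0.683 mA.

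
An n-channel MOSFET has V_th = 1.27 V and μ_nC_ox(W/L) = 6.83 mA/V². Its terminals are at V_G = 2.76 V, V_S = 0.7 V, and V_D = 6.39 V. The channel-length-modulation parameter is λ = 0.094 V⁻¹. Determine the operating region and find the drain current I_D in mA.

V_GS = V_G − V_S = 2.76 − 0.7 = 2.06 V; V_DS = V_D − V_S = 6.39 − 0.7 = 5.69 V.
V_ov = V_GS − V_th = 2.06 − 1.27 = 0.79 V.
Since V_DS = 5.69 V ≥ V_ov = 0.79 V, the device is in saturation.
I_D = ½ k_n V_ov² (1 + λ V_DS) = 0.5 × 6.83 × 0.79² × (1 + 0.094 × 5.69) = 3.27 mA.

Saturation; I_D = 3.27 mA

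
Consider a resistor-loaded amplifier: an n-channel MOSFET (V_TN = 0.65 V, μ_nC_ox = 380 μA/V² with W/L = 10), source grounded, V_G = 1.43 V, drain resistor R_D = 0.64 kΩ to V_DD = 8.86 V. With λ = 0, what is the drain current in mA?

I_D = 1.16 mA

V_GS = V_G = 1.43 V, so V_ov = 1.43 − 0.65 = 0.78 V.
k_n = μ_nC_ox · (W/L) = 3.8 mA/V².
Assume saturation: I_D = ½ k_n V_ov² = 0.5 × 3.8 × 0.78² = 1.16 mA, giving V_DS = V_DD − I_D R_D = 8.86 − 1.16 × 0.64 = 8.12 V.
V_DS = 8.12 V ≥ V_ov = 0.78 V, confirming saturation.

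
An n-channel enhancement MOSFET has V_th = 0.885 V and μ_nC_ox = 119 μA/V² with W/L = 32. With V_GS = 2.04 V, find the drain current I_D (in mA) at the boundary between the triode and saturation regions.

I_D = 2.54 mA

At the boundary V_DS = V_ov = V_GS − V_th = 2.04 − 0.885 = 1.16 V.
k_n = μ_nC_ox · (W/L) = 3.808 mA/V².
I_D = ½ k_n V_ov² = 0.5 × 3.808 × 1.16² = 2.54 mA.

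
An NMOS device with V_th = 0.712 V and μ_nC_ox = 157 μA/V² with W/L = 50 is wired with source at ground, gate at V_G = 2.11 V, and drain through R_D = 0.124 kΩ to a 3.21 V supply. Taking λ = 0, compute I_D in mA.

V_GS = V_G = 2.11 V, so V_ov = 2.11 − 0.712 = 1.4 V.
k_n = μ_nC_ox · (W/L) = 7.85 mA/V².
Assume saturation: I_D = ½ k_n V_ov² = 0.5 × 7.85 × 1.4² = 7.67 mA, giving V_DS = V_DD − I_D R_D = 3.21 − 7.67 × 0.124 = 2.26 V.
V_DS = 2.26 V ≥ V_ov = 1.4 V, confirming saturation.

I_D = 7.67 mA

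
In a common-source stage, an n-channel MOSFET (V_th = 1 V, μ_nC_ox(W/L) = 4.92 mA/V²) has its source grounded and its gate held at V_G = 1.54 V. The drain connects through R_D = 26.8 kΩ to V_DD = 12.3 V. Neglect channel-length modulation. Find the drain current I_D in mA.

I_D = 0.451 mA

V_GS = V_G = 1.54 V, so V_ov = 1.54 − 1 = 0.54 V.
Assume saturation: I_D = ½ k_n V_ov² = 0.5 × 4.92 × 0.54² = 0.717 mA, giving V_DS = V_DD − I_D R_D = 12.3 − 0.717 × 26.8 = -6.92 V.
But -6.92 V < V_ov = 0.54 V, so the device is actually in triode.
In triode I_D = k_n[V_ov V_DS − ½ V_DS²] and I_D = (V_DD − V_DS)/R_D. Equating: 65.9 V_DS² − 72.2 V_DS + 12.3 = 0, giving V_DS = 0.211 V (the root below V_ov).
I_D = (12.3 − 0.211) / 26.8 = 0.451 mA.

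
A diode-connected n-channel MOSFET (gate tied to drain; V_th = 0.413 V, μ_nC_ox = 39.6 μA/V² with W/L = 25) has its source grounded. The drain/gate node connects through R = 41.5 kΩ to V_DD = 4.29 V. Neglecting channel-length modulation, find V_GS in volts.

V_GS = 0.824 V

With gate tied to drain, V_GS = V_DS ≥ V_GS − V_th, so the device is in saturation.
k_n = μ_nC_ox · (W/L) = 0.99 mA/V².
KCL at the drain: ½ k_n (V_GS − V_th)² = (V_DD − V_GS)/R.
Let x = V_GS − 0.413. Then 20.5 x² + x − 3.877 = 0, giving x = 0.411 V (positive root), so V_GS = 0.824 V.
I_D = (V_DD − V_GS)/R = (4.29 − 0.824) / 41.5 = 0.0835 mA.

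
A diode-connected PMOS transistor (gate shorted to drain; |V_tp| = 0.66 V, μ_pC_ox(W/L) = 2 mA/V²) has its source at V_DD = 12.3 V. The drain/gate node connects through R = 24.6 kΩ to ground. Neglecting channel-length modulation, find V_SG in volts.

V_SG = 1.33 V

With gate tied to drain, V_SG = V_SD ≥ V_SG − |V_tp|, so the device is in saturation.
KCL at the drain: ½ k_p (V_SG − |V_tp|)² = (V_DD − V_SG)/R.
Let x = V_SG − 0.66. Then 24.6 x² + x − 11.64 = 0, giving x = 0.668 V (positive root), so V_SG = 1.33 V.
I_D = (V_DD − V_SG)/R = (12.3 − 1.33) / 24.6 = 0.446 mA.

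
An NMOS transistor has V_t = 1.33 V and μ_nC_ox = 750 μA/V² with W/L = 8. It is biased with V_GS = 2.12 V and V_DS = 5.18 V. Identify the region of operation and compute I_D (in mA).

k_n = μ_nC_ox · (W/L) = 6 mA/V².
V_ov = V_GS − V_t = 2.12 − 1.33 = 0.79 V.
Since V_DS = 5.18 V ≥ V_ov = 0.79 V, the device is in saturation.
I_D = ½ k_n V_ov² = 0.5 × 6 × 0.79² = 1.87 mA.

Saturation; I_D = 1.87 mA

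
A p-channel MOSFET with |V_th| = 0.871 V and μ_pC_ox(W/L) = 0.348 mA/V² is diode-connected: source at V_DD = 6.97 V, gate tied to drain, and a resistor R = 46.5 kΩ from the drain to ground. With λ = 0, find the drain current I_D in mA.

With gate tied to drain, V_SG = V_SD ≥ V_SG − |V_th|, so the device is in saturation.
KCL at the drain: ½ k_p (V_SG − |V_th|)² = (V_DD − V_SG)/R.
Let x = V_SG − 0.871. Then 8.09 x² + x − 6.099 = 0, giving x = 0.809 V (positive root), so V_SG = 1.68 V.
I_D = (V_DD − V_SG)/R = (6.97 − 1.68) / 46.5 = 0.114 mA.

I_D = 0.114 mA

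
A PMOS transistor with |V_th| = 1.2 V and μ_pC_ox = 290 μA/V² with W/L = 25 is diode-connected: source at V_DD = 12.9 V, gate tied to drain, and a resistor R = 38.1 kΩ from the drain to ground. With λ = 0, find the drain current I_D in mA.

I_D = 0.300 mA

With gate tied to drain, V_SG = V_SD ≥ V_SG − |V_th|, so the device is in saturation.
k_p = μ_pC_ox · (W/L) = 7.25 mA/V².
KCL at the drain: ½ k_p (V_SG − |V_th|)² = (V_DD − V_SG)/R.
Let x = V_SG − 1.2. Then 138 x² + x − 11.7 = 0, giving x = 0.287 V (positive root), so V_SG = 1.49 V.
I_D = (V_DD − V_SG)/R = (12.9 − 1.49) / 38.1 = 0.3 mA.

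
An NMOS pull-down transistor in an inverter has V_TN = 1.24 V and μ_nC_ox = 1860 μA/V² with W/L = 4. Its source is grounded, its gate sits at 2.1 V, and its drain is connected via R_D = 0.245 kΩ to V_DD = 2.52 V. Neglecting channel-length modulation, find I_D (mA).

V_GS = V_G = 2.1 V, so V_ov = 2.1 − 1.24 = 0.86 V.
k_n = μ_nC_ox · (W/L) = 7.44 mA/V².
Assume saturation: I_D = ½ k_n V_ov² = 0.5 × 7.44 × 0.86² = 2.75 mA, giving V_DS = V_DD − I_D R_D = 2.52 − 2.75 × 0.245 = 1.85 V.
V_DS = 1.85 V ≥ V_ov = 0.86 V, confirming saturation.

I_D = 2.75 mA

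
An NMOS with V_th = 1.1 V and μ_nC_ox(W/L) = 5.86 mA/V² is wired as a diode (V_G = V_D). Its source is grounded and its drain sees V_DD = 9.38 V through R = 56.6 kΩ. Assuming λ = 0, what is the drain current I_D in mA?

With gate tied to drain, V_GS = V_DS ≥ V_GS − V_th, so the device is in saturation.
KCL at the drain: ½ k_n (V_GS − V_th)² = (V_DD − V_GS)/R.
Let x = V_GS − 1.1. Then 166 x² + x − 8.28 = 0, giving x = 0.22 V (positive root), so V_GS = 1.32 V.
I_D = (V_DD − V_GS)/R = (9.38 − 1.32) / 56.6 = 0.142 mA.

I_D = 0.142 mA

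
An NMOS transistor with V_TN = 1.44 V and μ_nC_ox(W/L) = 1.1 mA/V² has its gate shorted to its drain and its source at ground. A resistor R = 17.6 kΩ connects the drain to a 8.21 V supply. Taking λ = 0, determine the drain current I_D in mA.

I_D = 0.340 mA

With gate tied to drain, V_GS = V_DS ≥ V_GS − V_TN, so the device is in saturation.
KCL at the drain: ½ k_n (V_GS − V_TN)² = (V_DD − V_GS)/R.
Let x = V_GS − 1.44. Then 9.68 x² + x − 6.77 = 0, giving x = 0.786 V (positive root), so V_GS = 2.23 V.
I_D = (V_DD − V_GS)/R = (8.21 − 2.23) / 17.6 = 0.34 mA.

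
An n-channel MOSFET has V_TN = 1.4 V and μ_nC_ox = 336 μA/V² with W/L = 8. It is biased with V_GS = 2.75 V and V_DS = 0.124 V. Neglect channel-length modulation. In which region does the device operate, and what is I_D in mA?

Triode; I_D = 0.429 mA

k_n = μ_nC_ox · (W/L) = 2.688 mA/V².
V_ov = V_GS − V_TN = 2.75 − 1.4 = 1.35 V.
Since V_DS = 0.124 V < V_ov = 1.35 V, the device is in the triode region.
I_D = k_n [V_ov · V_DS − ½ V_DS²] = 2.688 × [1.35 × 0.124 − 0.5 × 0.124²] = 0.429 mA.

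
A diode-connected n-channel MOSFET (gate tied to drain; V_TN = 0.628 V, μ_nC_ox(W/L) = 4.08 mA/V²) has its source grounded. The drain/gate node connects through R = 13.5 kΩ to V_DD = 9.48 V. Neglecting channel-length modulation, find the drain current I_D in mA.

With gate tied to drain, V_GS = V_DS ≥ V_GS − V_TN, so the device is in saturation.
KCL at the drain: ½ k_n (V_GS − V_TN)² = (V_DD − V_GS)/R.
Let x = V_GS − 0.628. Then 27.5 x² + x − 8.852 = 0, giving x = 0.549 V (positive root), so V_GS = 1.18 V.
I_D = (V_DD − V_GS)/R = (9.48 − 1.18) / 13.5 = 0.615 mA.

I_D = 0.615 mA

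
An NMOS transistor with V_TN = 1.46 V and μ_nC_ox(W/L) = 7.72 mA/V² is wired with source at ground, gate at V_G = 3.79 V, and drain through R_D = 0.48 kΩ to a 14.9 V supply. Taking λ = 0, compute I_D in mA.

I_D = 21.0 mA

V_GS = V_G = 3.79 V, so V_ov = 3.79 − 1.46 = 2.33 V.
Assume saturation: I_D = ½ k_n V_ov² = 0.5 × 7.72 × 2.33² = 21 mA, giving V_DS = V_DD − I_D R_D = 14.9 − 21 × 0.48 = 4.84 V.
V_DS = 4.84 V ≥ V_ov = 2.33 V, confirming saturation.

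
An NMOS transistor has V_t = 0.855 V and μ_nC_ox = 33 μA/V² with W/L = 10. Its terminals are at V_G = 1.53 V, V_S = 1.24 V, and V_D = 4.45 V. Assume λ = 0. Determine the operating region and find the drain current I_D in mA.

Cutoff; I_D = 0 mA

V_GS = V_G − V_S = 1.53 − 1.24 = 0.29 V; V_DS = V_D − V_S = 4.45 − 1.24 = 3.21 V.
V_GS = 0.29 V < V_t = 0.855 V, so the transistor is in cutoff.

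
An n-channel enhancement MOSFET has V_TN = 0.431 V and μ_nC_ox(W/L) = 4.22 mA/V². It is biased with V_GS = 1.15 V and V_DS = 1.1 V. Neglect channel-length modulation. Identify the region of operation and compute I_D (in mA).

V_ov = V_GS − V_TN = 1.15 − 0.431 = 0.719 V.
Since V_DS = 1.1 V ≥ V_ov = 0.719 V, the device is in saturation.
I_D = ½ k_n V_ov² = 0.5 × 4.22 × 0.719² = 1.09 mA.

Saturation; I_D = 1.09 mA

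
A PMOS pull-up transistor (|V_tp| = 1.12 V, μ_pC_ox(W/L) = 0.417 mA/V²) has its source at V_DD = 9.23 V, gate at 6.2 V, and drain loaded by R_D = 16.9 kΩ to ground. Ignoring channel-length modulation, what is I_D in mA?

I_D = 0.499 mA

V_SG = V_DD − V_G = 9.23 − 6.2 = 3.03 V, so V_ov = 3.03 − 1.12 = 1.91 V.
Assume saturation: I_D = ½ k_p V_ov² = 0.5 × 0.417 × 1.91² = 0.761 mA, giving V_SD = V_DD − I_D R_D = 9.23 − 0.761 × 16.9 = -3.62 V.
But -3.62 V < V_ov = 1.91 V, so the device is actually in triode.
In triode I_D = k_p[V_ov V_SD − ½ V_SD²] and I_D = (V_DD − V_SD)/R_D. Equating: 3.52 V_SD² − 14.46 V_SD + 9.23 = 0, giving V_SD = 0.791 V (the root below V_ov).
I_D = (9.23 − 0.791) / 16.9 = 0.499 mA.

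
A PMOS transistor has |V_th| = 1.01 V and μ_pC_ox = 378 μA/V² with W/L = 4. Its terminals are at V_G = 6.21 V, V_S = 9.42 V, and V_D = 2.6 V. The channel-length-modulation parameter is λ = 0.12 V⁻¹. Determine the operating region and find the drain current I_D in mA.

V_SG = V_S − V_G = 9.42 − 6.21 = 3.21 V; V_SD = V_S − V_D = 9.42 − 2.6 = 6.82 V.
k_p = μ_pC_ox · (W/L) = 1.512 mA/V².
V_ov = V_SG − |V_th| = 3.21 − 1.01 = 2.2 V.
Since V_SD = 6.82 V ≥ V_ov = 2.2 V, the device is in saturation.
I_D = ½ k_p V_ov² (1 + λ V_SD) = 0.5 × 1.512 × 2.2² × (1 + 0.12 × 6.82) = 6.65 mA.

Saturation; I_D = 6.65 mA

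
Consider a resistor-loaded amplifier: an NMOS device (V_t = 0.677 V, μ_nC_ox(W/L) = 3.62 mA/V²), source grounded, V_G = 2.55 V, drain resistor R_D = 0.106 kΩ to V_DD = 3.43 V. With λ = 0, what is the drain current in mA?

V_GS = V_G = 2.55 V, so V_ov = 2.55 − 0.677 = 1.87 V.
Assume saturation: I_D = ½ k_n V_ov² = 0.5 × 3.62 × 1.87² = 6.35 mA, giving V_DS = V_DD − I_D R_D = 3.43 − 6.35 × 0.106 = 2.76 V.
V_DS = 2.76 V ≥ V_ov = 1.87 V, confirming saturation.

I_D = 6.35 mA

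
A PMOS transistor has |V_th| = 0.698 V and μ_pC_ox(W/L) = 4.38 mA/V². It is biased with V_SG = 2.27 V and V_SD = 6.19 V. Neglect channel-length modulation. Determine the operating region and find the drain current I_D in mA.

V_ov = V_SG − |V_th| = 2.27 − 0.698 = 1.57 V.
Since V_SD = 6.19 V ≥ V_ov = 1.57 V, the device is in saturation.
I_D = ½ k_p V_ov² = 0.5 × 4.38 × 1.57² = 5.41 mA.

Saturation; I_D = 5.41 mA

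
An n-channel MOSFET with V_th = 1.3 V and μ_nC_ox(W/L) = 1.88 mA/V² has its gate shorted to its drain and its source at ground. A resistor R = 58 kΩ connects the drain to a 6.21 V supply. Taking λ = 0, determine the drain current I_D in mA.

I_D = 0.0796 mA

With gate tied to drain, V_GS = V_DS ≥ V_GS − V_th, so the device is in saturation.
KCL at the drain: ½ k_n (V_GS − V_th)² = (V_DD − V_GS)/R.
Let x = V_GS − 1.3. Then 54.5 x² + x − 4.91 = 0, giving x = 0.291 V (positive root), so V_GS = 1.59 V.
I_D = (V_DD − V_GS)/R = (6.21 − 1.59) / 58 = 0.0796 mA.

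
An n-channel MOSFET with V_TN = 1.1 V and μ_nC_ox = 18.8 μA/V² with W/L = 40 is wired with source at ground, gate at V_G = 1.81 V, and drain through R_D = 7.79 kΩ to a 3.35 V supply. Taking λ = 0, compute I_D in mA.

V_GS = V_G = 1.81 V, so V_ov = 1.81 − 1.1 = 0.71 V.
k_n = μ_nC_ox · (W/L) = 0.752 mA/V².
Assume saturation: I_D = ½ k_n V_ov² = 0.5 × 0.752 × 0.71² = 0.19 mA, giving V_DS = V_DD − I_D R_D = 3.35 − 0.19 × 7.79 = 1.87 V.
V_DS = 1.87 V ≥ V_ov = 0.71 V, confirming saturation.

I_D = 0.190 mA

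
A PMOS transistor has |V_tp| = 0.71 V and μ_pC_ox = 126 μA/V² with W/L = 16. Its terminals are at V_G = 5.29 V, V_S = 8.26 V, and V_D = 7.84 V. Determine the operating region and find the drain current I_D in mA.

Triode; I_D = 1.74 mA

V_SG = V_S − V_G = 8.26 − 5.29 = 2.97 V; V_SD = V_S − V_D = 8.26 − 7.84 = 0.42 V.
k_p = μ_pC_ox · (W/L) = 2.016 mA/V².
V_ov = V_SG − |V_tp| = 2.97 − 0.71 = 2.26 V.
Since V_SD = 0.42 V < V_ov = 2.26 V, the device is in the triode region.
I_D = k_p [V_ov · V_SD − ½ V_SD²] = 2.016 × [2.26 × 0.42 − 0.5 × 0.42²] = 1.74 mA.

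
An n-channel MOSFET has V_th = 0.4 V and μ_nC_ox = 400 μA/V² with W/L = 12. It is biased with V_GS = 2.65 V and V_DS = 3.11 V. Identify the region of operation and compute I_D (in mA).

Saturation; I_D = 12.1 mA

k_n = μ_nC_ox · (W/L) = 4.8 mA/V².
V_ov = V_GS − V_th = 2.65 − 0.4 = 2.25 V.
Since V_DS = 3.11 V ≥ V_ov = 2.25 V, the device is in saturation.
I_D = ½ k_n V_ov² = 0.5 × 4.8 × 2.25² = 12.1 mA.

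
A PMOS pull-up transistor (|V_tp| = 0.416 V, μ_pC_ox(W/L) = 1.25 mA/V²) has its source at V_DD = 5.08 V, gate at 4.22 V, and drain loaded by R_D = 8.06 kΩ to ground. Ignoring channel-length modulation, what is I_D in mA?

V_SG = V_DD − V_G = 5.08 − 4.22 = 0.86 V, so V_ov = 0.86 − 0.416 = 0.444 V.
Assume saturation: I_D = ½ k_p V_ov² = 0.5 × 1.25 × 0.444² = 0.123 mA, giving V_SD = V_DD − I_D R_D = 5.08 − 0.123 × 8.06 = 4.09 V.
V_SD = 4.09 V ≥ V_ov = 0.444 V, confirming saturation.

I_D = 0.123 mA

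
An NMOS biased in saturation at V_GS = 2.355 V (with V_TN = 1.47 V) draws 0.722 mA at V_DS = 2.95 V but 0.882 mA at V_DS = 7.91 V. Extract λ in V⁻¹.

With V_GS fixed, I_D ∝ (1 + λ V_DS) in saturation, so I_D2/I_D1 = (1 + λ V_DS2)/(1 + λ V_DS1).
0.882/0.722 = 1.222 = (1 + 7.91 λ)/(1 + 2.95 λ).
Solving: λ (I_D1 V_DS2 − I_D2 V_DS1) = I_D2 − I_D1, so λ = (0.882 − 0.722) / (0.722 × 7.91 − 0.882 × 2.95) = 0.16 / 3.11 = 0.0515 V⁻¹.

λ = 0.0515 V⁻¹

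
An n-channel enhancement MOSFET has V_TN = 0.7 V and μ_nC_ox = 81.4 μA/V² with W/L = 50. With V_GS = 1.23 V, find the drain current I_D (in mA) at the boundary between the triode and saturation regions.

I_D = 0.572 mA

At the boundary V_DS = V_ov = V_GS − V_TN = 1.23 − 0.7 = 0.53 V.
k_n = μ_nC_ox · (W/L) = 4.07 mA/V².
I_D = ½ k_n V_ov² = 0.5 × 4.07 × 0.53² = 0.572 mA.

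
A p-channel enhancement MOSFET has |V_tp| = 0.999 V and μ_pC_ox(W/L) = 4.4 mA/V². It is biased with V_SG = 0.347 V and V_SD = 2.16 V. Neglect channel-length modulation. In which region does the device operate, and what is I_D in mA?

Cutoff; I_D = 0 mA

V_SG = 0.347 V < |V_tp| = 0.999 V, so the transistor is in cutoff.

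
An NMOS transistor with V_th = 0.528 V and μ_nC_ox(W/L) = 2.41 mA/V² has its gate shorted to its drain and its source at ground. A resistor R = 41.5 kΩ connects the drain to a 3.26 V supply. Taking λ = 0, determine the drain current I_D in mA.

With gate tied to drain, V_GS = V_DS ≥ V_GS − V_th, so the device is in saturation.
KCL at the drain: ½ k_n (V_GS − V_th)² = (V_DD − V_GS)/R.
Let x = V_GS − 0.528. Then 50 x² + x − 2.732 = 0, giving x = 0.224 V (positive root), so V_GS = 0.752 V.
I_D = (V_DD − V_GS)/R = (3.26 − 0.752) / 41.5 = 0.0604 mA.

I_D = 0.0604 mA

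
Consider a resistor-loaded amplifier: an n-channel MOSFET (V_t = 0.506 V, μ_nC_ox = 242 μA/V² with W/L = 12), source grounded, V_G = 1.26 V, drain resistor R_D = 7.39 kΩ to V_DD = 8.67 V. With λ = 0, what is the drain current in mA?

V_GS = V_G = 1.26 V, so V_ov = 1.26 − 0.506 = 0.754 V.
k_n = μ_nC_ox · (W/L) = 2.904 mA/V².
Assume saturation: I_D = ½ k_n V_ov² = 0.5 × 2.904 × 0.754² = 0.825 mA, giving V_DS = V_DD − I_D R_D = 8.67 − 0.825 × 7.39 = 2.57 V.
V_DS = 2.57 V ≥ V_ov = 0.754 V, confirming saturation.

I_D = 0.825 mA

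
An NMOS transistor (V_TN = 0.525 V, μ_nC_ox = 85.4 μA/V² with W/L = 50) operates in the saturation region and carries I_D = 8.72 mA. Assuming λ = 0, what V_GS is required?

V_GS = 2.55 V

k_n = μ_nC_ox · (W/L) = 4.27 mA/V².
In saturation I_D = ½ k_n (V_GS − V_TN)², so V_GS − V_TN = √(2 I_D / k_n) = √(2 × 8.72 / 4.27) = 2.02 V.
V_GS = 0.525 + 2.02 = 2.55 V.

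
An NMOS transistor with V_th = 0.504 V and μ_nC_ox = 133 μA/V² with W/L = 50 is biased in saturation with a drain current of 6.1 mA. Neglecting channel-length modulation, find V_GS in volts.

k_n = μ_nC_ox · (W/L) = 6.65 mA/V².
In saturation I_D = ½ k_n (V_GS − V_th)², so V_GS − V_th = √(2 I_D / k_n) = √(2 × 6.1 / 6.65) = 1.35 V.
V_GS = 0.504 + 1.35 = 1.86 V.

V_GS = 1.86 V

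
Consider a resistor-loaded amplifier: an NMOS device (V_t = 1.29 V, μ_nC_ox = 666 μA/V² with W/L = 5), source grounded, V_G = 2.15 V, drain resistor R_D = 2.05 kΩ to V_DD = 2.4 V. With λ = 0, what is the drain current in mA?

V_GS = V_G = 2.15 V, so V_ov = 2.15 − 1.29 = 0.86 V.
k_n = μ_nC_ox · (W/L) = 3.33 mA/V².
Assume saturation: I_D = ½ k_n V_ov² = 0.5 × 3.33 × 0.86² = 1.23 mA, giving V_DS = V_DD − I_D R_D = 2.4 − 1.23 × 2.05 = -0.124 V.
But -0.124 V < V_ov = 0.86 V, so the device is actually in triode.
In triode I_D = k_n[V_ov V_DS − ½ V_DS²] and I_D = (V_DD − V_DS)/R_D. Equating: 3.41 V_DS² − 6.871 V_DS + 2.4 = 0, giving V_DS = 0.45 V (the root below V_ov).
I_D = (2.4 − 0.45) / 2.05 = 0.951 mA.

I_D = 0.951 mA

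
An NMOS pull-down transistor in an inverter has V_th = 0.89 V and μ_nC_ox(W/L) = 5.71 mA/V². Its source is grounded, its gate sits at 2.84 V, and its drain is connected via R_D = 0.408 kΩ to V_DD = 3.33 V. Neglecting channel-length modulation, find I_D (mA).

V_GS = V_G = 2.84 V, so V_ov = 2.84 − 0.89 = 1.95 V.
Assume saturation: I_D = ½ k_n V_ov² = 0.5 × 5.71 × 1.95² = 10.9 mA, giving V_DS = V_DD − I_D R_D = 3.33 − 10.9 × 0.408 = -1.1 V.
But -1.1 V < V_ov = 1.95 V, so the device is actually in triode.
In triode I_D = k_n[V_ov V_DS − ½ V_DS²] and I_D = (V_DD − V_DS)/R_D. Equating: 1.16 V_DS² − 5.543 V_DS + 3.33 = 0, giving V_DS = 0.705 V (the root below V_ov).
I_D = (3.33 − 0.705) / 0.408 = 6.43 mA.

I_D = 6.43 mA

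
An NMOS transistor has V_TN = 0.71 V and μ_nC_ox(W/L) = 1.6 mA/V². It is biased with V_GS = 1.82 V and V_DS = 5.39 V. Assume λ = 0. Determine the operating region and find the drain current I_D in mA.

V_ov = V_GS − V_TN = 1.82 − 0.71 = 1.11 V.
Since V_DS = 5.39 V ≥ V_ov = 1.11 V, the device is in saturation.
I_D = ½ k_n V_ov² = 0.5 × 1.6 × 1.11² = 0.986 mA.

Saturation; I_D = 0.986 mA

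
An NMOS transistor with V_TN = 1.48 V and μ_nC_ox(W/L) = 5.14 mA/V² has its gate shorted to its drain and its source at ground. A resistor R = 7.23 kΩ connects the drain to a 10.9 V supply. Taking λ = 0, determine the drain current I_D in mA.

With gate tied to drain, V_GS = V_DS ≥ V_GS − V_TN, so the device is in saturation.
KCL at the drain: ½ k_n (V_GS − V_TN)² = (V_DD − V_GS)/R.
Let x = V_GS − 1.48. Then 18.6 x² + x − 9.42 = 0, giving x = 0.686 V (positive root), so V_GS = 2.17 V.
I_D = (V_DD − V_GS)/R = (10.9 − 2.17) / 7.23 = 1.21 mA.

I_D = 1.21 mA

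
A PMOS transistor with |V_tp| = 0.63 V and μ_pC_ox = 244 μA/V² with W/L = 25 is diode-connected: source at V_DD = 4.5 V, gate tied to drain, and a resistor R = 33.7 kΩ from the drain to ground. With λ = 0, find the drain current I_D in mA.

With gate tied to drain, V_SG = V_SD ≥ V_SG − |V_tp|, so the device is in saturation.
k_p = μ_pC_ox · (W/L) = 6.1 mA/V².
KCL at the drain: ½ k_p (V_SG − |V_tp|)² = (V_DD − V_SG)/R.
Let x = V_SG − 0.63. Then 103 x² + x − 3.87 = 0, giving x = 0.189 V (positive root), so V_SG = 0.819 V.
I_D = (V_DD − V_SG)/R = (4.5 − 0.819) / 33.7 = 0.109 mA.

I_D = 0.109 mA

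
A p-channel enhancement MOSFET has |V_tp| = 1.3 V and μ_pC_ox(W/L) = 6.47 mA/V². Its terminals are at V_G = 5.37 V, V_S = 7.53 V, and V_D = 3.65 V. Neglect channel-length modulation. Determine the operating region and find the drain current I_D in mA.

Saturation; I_D = 2.39 mA

V_SG = V_S − V_G = 7.53 − 5.37 = 2.16 V; V_SD = V_S − V_D = 7.53 − 3.65 = 3.88 V.
V_ov = V_SG − |V_tp| = 2.16 − 1.3 = 0.86 V.
Since V_SD = 3.88 V ≥ V_ov = 0.86 V, the device is in saturation.
I_D = ½ k_p V_ov² = 0.5 × 6.47 × 0.86² = 2.39 mA.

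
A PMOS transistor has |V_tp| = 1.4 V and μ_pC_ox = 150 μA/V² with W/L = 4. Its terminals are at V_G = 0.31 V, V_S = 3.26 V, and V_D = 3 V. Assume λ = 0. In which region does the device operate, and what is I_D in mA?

V_SG = V_S − V_G = 3.26 − 0.31 = 2.95 V; V_SD = V_S − V_D = 3.26 − 3 = 0.26 V.
k_p = μ_pC_ox · (W/L) = 0.6 mA/V².
V_ov = V_SG − |V_tp| = 2.95 − 1.4 = 1.55 V.
Since V_SD = 0.26 V < V_ov = 1.55 V, the device is in the triode region.
I_D = k_p [V_ov · V_SD − ½ V_SD²] = 0.6 × [1.55 × 0.26 − 0.5 × 0.26²] = 0.222 mA.

Triode; I_D = 0.222 mA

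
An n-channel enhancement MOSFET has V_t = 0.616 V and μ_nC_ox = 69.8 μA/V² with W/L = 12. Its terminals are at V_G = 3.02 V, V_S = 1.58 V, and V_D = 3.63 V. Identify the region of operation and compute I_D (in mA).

V_GS = V_G − V_S = 3.02 − 1.58 = 1.44 V; V_DS = V_D − V_S = 3.63 − 1.58 = 2.05 V.
k_n = μ_nC_ox · (W/L) = 0.8376 mA/V².
V_ov = V_GS − V_t = 1.44 − 0.616 = 0.824 V.
Since V_DS = 2.05 V ≥ V_ov = 0.824 V, the device is in saturation.
I_D = ½ k_n V_ov² = 0.5 × 0.8376 × 0.824² = 0.284 mA.

Saturation; I_D = 0.284 mA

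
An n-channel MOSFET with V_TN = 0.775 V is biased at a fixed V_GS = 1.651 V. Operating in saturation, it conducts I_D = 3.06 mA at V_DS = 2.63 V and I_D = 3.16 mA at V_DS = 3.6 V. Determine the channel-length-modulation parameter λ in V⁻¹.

With V_GS fixed, I_D ∝ (1 + λ V_DS) in saturation, so I_D2/I_D1 = (1 + λ V_DS2)/(1 + λ V_DS1).
3.16/3.06 = 1.033 = (1 + 3.6 λ)/(1 + 2.63 λ).
Solving: λ (I_D1 V_DS2 − I_D2 V_DS1) = I_D2 − I_D1, so λ = (3.16 − 3.06) / (3.06 × 3.6 − 3.16 × 2.63) = 0.1 / 2.71 = 0.037 V⁻¹.

λ = 0.0370 V⁻¹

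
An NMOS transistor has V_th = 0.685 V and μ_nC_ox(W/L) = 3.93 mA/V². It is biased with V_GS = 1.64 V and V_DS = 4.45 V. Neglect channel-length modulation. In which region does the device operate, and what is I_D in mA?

Saturation; I_D = 1.79 mA

V_ov = V_GS − V_th = 1.64 − 0.685 = 0.955 V.
Since V_DS = 4.45 V ≥ V_ov = 0.955 V, the device is in saturation.
I_D = ½ k_n V_ov² = 0.5 × 3.93 × 0.955² = 1.79 mA.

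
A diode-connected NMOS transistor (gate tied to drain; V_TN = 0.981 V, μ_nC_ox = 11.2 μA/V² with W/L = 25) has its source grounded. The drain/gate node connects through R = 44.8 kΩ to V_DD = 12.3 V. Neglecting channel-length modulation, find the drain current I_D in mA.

With gate tied to drain, V_GS = V_DS ≥ V_GS − V_TN, so the device is in saturation.
k_n = μ_nC_ox · (W/L) = 0.28 mA/V².
KCL at the drain: ½ k_n (V_GS − V_TN)² = (V_DD − V_GS)/R.
Let x = V_GS − 0.981. Then 6.27 x² + x − 11.32 = 0, giving x = 1.27 V (positive root), so V_GS = 2.25 V.
I_D = (V_DD − V_GS)/R = (12.3 − 2.25) / 44.8 = 0.224 mA.

I_D = 0.224 mA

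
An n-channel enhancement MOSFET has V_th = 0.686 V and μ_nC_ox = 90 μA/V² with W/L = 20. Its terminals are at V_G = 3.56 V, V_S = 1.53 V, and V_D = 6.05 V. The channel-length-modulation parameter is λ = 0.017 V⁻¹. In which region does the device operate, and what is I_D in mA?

Saturation; I_D = 1.75 mA

V_GS = V_G − V_S = 3.56 − 1.53 = 2.03 V; V_DS = V_D − V_S = 6.05 − 1.53 = 4.52 V.
k_n = μ_nC_ox · (W/L) = 1.8 mA/V².
V_ov = V_GS − V_th = 2.03 − 0.686 = 1.34 V.
Since V_DS = 4.52 V ≥ V_ov = 1.34 V, the device is in saturation.
I_D = ½ k_n V_ov² (1 + λ V_DS) = 0.5 × 1.8 × 1.34² × (1 + 0.017 × 4.52) = 1.75 mA.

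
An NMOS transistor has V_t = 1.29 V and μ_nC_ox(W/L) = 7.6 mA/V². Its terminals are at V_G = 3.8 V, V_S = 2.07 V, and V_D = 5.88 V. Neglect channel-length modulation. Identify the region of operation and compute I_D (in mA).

Saturation; I_D = 0.736 mA

V_GS = V_G − V_S = 3.8 − 2.07 = 1.73 V; V_DS = V_D − V_S = 5.88 − 2.07 = 3.81 V.
V_ov = V_GS − V_t = 1.73 − 1.29 = 0.44 V.
Since V_DS = 3.81 V ≥ V_ov = 0.44 V, the device is in saturation.
I_D = ½ k_n V_ov² = 0.5 × 7.6 × 0.44² = 0.736 mA.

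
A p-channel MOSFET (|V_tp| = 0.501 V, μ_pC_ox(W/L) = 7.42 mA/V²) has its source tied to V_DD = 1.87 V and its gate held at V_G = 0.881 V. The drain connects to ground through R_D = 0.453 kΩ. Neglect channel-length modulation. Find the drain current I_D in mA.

I_D = 0.884 mA

V_SG = V_DD − V_G = 1.87 − 0.881 = 0.989 V, so V_ov = 0.989 − 0.501 = 0.488 V.
Assume saturation: I_D = ½ k_p V_ov² = 0.5 × 7.42 × 0.488² = 0.884 mA, giving V_SD = V_DD − I_D R_D = 1.87 − 0.884 × 0.453 = 1.47 V.
V_SD = 1.47 V ≥ V_ov = 0.488 V, confirming saturation.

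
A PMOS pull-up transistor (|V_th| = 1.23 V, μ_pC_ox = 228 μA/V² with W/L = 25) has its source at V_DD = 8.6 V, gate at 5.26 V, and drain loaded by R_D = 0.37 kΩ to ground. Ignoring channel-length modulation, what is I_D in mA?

V_SG = V_DD − V_G = 8.6 − 5.26 = 3.34 V, so V_ov = 3.34 − 1.23 = 2.11 V.
k_p = μ_pC_ox · (W/L) = 5.7 mA/V².
Assume saturation: I_D = ½ k_p V_ov² = 0.5 × 5.7 × 2.11² = 12.7 mA, giving V_SD = V_DD − I_D R_D = 8.6 − 12.7 × 0.37 = 3.91 V.
V_SD = 3.91 V ≥ V_ov = 2.11 V, confirming saturation.

I_D = 12.7 mA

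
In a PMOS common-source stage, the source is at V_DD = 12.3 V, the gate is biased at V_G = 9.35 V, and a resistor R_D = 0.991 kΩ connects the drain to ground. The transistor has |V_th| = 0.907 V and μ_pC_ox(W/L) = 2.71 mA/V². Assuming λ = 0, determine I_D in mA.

I_D = 5.66 mA

V_SG = V_DD − V_G = 12.3 − 9.35 = 2.95 V, so V_ov = 2.95 − 0.907 = 2.04 V.
Assume saturation: I_D = ½ k_p V_ov² = 0.5 × 2.71 × 2.04² = 5.66 mA, giving V_SD = V_DD − I_D R_D = 12.3 − 5.66 × 0.991 = 6.7 V.
V_SD = 6.7 V ≥ V_ov = 2.04 V, confirming saturation.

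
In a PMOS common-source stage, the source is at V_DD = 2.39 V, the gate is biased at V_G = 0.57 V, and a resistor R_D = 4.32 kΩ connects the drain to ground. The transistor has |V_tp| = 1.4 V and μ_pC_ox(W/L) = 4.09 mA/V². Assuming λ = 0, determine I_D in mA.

V_SG = V_DD − V_G = 2.39 − 0.57 = 1.82 V, so V_ov = 1.82 − 1.4 = 0.42 V.
Assume saturation: I_D = ½ k_p V_ov² = 0.5 × 4.09 × 0.42² = 0.361 mA, giving V_SD = V_DD − I_D R_D = 2.39 − 0.361 × 4.32 = 0.832 V.
V_SD = 0.832 V ≥ V_ov = 0.42 V, confirming saturation.

I_D = 0.361 mA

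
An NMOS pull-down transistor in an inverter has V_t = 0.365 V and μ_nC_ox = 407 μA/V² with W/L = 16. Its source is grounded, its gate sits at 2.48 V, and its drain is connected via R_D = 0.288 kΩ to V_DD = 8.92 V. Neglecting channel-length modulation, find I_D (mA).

V_GS = V_G = 2.48 V, so V_ov = 2.48 − 0.365 = 2.12 V.
k_n = μ_nC_ox · (W/L) = 6.512 mA/V².
Assume saturation: I_D = ½ k_n V_ov² = 0.5 × 6.512 × 2.12² = 14.6 mA, giving V_DS = V_DD − I_D R_D = 8.92 − 14.6 × 0.288 = 4.73 V.
V_DS = 4.73 V ≥ V_ov = 2.12 V, confirming saturation.

I_D = 14.6 mA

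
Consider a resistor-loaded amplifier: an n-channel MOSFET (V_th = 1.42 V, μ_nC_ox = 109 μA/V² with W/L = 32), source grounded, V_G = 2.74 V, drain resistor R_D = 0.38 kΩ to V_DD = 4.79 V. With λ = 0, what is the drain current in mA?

I_D = 3.04 mA

V_GS = V_G = 2.74 V, so V_ov = 2.74 − 1.42 = 1.32 V.
k_n = μ_nC_ox · (W/L) = 3.488 mA/V².
Assume saturation: I_D = ½ k_n V_ov² = 0.5 × 3.488 × 1.32² = 3.04 mA, giving V_DS = V_DD − I_D R_D = 4.79 − 3.04 × 0.38 = 3.64 V.
V_DS = 3.64 V ≥ V_ov = 1.32 V, confirming saturation.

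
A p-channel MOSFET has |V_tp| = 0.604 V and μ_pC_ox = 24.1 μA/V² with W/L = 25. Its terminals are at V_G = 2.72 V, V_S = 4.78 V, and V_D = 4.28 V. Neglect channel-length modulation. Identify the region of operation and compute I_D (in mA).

Triode; I_D = 0.363 mA

V_SG = V_S − V_G = 4.78 − 2.72 = 2.06 V; V_SD = V_S − V_D = 4.78 − 4.28 = 0.5 V.
k_p = μ_pC_ox · (W/L) = 0.6025 mA/V².
V_ov = V_SG − |V_tp| = 2.06 − 0.604 = 1.46 V.
Since V_SD = 0.5 V < V_ov = 1.46 V, the device is in the triode region.
I_D = k_p [V_ov · V_SD − ½ V_SD²] = 0.6025 × [1.46 × 0.5 − 0.5 × 0.5²] = 0.363 mA.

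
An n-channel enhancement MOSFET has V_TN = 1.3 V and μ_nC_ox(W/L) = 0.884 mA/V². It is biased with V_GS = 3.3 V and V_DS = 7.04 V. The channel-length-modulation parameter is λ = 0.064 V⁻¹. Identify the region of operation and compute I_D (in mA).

V_ov = V_GS − V_TN = 3.3 − 1.3 = 2 V.
Since V_DS = 7.04 V ≥ V_ov = 2 V, the device is in saturation.
I_D = ½ k_n V_ov² (1 + λ V_DS) = 0.5 × 0.884 × 2² × (1 + 0.064 × 7.04) = 2.56 mA.

Saturation; I_D = 2.56 mA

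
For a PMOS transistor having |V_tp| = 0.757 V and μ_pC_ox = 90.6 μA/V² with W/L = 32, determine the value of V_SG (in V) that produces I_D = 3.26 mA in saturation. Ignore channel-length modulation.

k_p = μ_pC_ox · (W/L) = 2.899 mA/V².
In saturation I_D = ½ k_p (V_SG − |V_tp|)², so V_SG − |V_tp| = √(2 I_D / k_p) = √(2 × 3.26 / 2.899) = 1.5 V.
V_SG = 0.757 + 1.5 = 2.26 V.

V_SG = 2.26 V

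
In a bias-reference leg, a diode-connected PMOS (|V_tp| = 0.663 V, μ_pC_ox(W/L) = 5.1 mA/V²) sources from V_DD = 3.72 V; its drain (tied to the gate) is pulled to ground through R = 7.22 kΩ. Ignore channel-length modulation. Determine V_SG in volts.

V_SG = 1.04 V

With gate tied to drain, V_SG = V_SD ≥ V_SG − |V_tp|, so the device is in saturation.
KCL at the drain: ½ k_p (V_SG − |V_tp|)² = (V_DD − V_SG)/R.
Let x = V_SG − 0.663. Then 18.4 x² + x − 3.057 = 0, giving x = 0.381 V (positive root), so V_SG = 1.04 V.
I_D = (V_DD − V_SG)/R = (3.72 − 1.04) / 7.22 = 0.371 mA.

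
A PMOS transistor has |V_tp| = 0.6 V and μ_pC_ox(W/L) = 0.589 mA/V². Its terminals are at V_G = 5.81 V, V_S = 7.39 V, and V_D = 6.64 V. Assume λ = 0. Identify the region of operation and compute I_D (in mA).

Triode; I_D = 0.267 mA

V_SG = V_S − V_G = 7.39 − 5.81 = 1.58 V; V_SD = V_S − V_D = 7.39 − 6.64 = 0.75 V.
V_ov = V_SG − |V_tp| = 1.58 − 0.6 = 0.98 V.
Since V_SD = 0.75 V < V_ov = 0.98 V, the device is in the triode region.
I_D = k_p [V_ov · V_SD − ½ V_SD²] = 0.589 × [0.98 × 0.75 − 0.5 × 0.75²] = 0.267 mA.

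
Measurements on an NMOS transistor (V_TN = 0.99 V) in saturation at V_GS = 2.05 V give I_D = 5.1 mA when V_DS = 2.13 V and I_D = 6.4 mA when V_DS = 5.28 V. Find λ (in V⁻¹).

With V_GS fixed, I_D ∝ (1 + λ V_DS) in saturation, so I_D2/I_D1 = (1 + λ V_DS2)/(1 + λ V_DS1).
6.4/5.1 = 1.255 = (1 + 5.28 λ)/(1 + 2.13 λ).
Solving: λ (I_D1 V_DS2 − I_D2 V_DS1) = I_D2 − I_D1, so λ = (6.4 − 5.1) / (5.1 × 5.28 − 6.4 × 2.13) = 1.3 / 13.3 = 0.0978 V⁻¹.

λ = 0.0978 V⁻¹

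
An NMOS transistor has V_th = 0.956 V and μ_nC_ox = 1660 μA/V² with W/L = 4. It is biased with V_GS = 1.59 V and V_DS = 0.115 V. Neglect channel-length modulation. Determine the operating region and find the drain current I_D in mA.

Triode; I_D = 0.440 mA

k_n = μ_nC_ox · (W/L) = 6.64 mA/V².
V_ov = V_GS − V_th = 1.59 − 0.956 = 0.634 V.
Since V_DS = 0.115 V < V_ov = 0.634 V, the device is in the triode region.
I_D = k_n [V_ov · V_DS − ½ V_DS²] = 6.64 × [0.634 × 0.115 − 0.5 × 0.115²] = 0.44 mA.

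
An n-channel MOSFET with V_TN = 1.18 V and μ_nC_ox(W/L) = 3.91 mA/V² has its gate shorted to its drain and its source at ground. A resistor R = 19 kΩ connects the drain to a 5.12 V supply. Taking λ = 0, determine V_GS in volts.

With gate tied to drain, V_GS = V_DS ≥ V_GS − V_TN, so the device is in saturation.
KCL at the drain: ½ k_n (V_GS − V_TN)² = (V_DD − V_GS)/R.
Let x = V_GS − 1.18. Then 37.1 x² + x − 3.94 = 0, giving x = 0.313 V (positive root), so V_GS = 1.49 V.
I_D = (V_DD − V_GS)/R = (5.12 − 1.49) / 19 = 0.191 mA.

V_GS = 1.49 V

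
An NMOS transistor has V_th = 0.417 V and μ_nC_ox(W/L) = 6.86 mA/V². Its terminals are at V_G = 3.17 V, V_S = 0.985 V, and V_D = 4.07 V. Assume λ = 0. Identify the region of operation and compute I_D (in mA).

V_GS = V_G − V_S = 3.17 − 0.985 = 2.19 V; V_DS = V_D − V_S = 4.07 − 0.985 = 3.09 V.
V_ov = V_GS − V_th = 2.19 − 0.417 = 1.77 V.
Since V_DS = 3.09 V ≥ V_ov = 1.77 V, the device is in saturation.
I_D = ½ k_n V_ov² = 0.5 × 6.86 × 1.77² = 10.7 mA.

Saturation; I_D = 10.7 mA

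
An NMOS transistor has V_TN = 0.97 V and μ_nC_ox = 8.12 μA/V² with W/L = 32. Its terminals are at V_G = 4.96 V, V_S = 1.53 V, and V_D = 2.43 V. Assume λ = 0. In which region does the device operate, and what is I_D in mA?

V_GS = V_G − V_S = 4.96 − 1.53 = 3.43 V; V_DS = V_D − V_S = 2.43 − 1.53 = 0.9 V.
k_n = μ_nC_ox · (W/L) = 0.2598 mA/V².
V_ov = V_GS − V_TN = 3.43 − 0.97 = 2.46 V.
Since V_DS = 0.9 V < V_ov = 2.46 V, the device is in the triode region.
I_D = k_n [V_ov · V_DS − ½ V_DS²] = 0.2598 × [2.46 × 0.9 − 0.5 × 0.9²] = 0.47 mA.

Triode; I_D = 0.470 mA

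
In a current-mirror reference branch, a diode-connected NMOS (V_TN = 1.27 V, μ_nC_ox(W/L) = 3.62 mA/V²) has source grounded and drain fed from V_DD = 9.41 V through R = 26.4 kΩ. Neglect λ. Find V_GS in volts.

V_GS = 1.67 V

With gate tied to drain, V_GS = V_DS ≥ V_GS − V_TN, so the device is in saturation.
KCL at the drain: ½ k_n (V_GS − V_TN)² = (V_DD − V_GS)/R.
Let x = V_GS − 1.27. Then 47.8 x² + x − 8.14 = 0, giving x = 0.402 V (positive root), so V_GS = 1.67 V.
I_D = (V_DD − V_GS)/R = (9.41 − 1.67) / 26.4 = 0.293 mA.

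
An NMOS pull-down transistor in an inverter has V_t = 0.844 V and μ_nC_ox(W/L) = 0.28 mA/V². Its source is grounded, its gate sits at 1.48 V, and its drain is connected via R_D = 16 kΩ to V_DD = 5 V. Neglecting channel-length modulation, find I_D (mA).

I_D = 0.0566 mA

V_GS = V_G = 1.48 V, so V_ov = 1.48 − 0.844 = 0.636 V.
Assume saturation: I_D = ½ k_n V_ov² = 0.5 × 0.28 × 0.636² = 0.0566 mA, giving V_DS = V_DD − I_D R_D = 5 − 0.0566 × 16 = 4.09 V.
V_DS = 4.09 V ≥ V_ov = 0.636 V, confirming saturation.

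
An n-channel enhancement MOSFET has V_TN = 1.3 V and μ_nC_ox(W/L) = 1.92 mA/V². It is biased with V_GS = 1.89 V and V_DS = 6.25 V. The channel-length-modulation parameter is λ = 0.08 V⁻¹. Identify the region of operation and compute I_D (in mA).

Saturation; I_D = 0.501 mA

V_ov = V_GS − V_TN = 1.89 − 1.3 = 0.59 V.
Since V_DS = 6.25 V ≥ V_ov = 0.59 V, the device is in saturation.
I_D = ½ k_n V_ov² (1 + λ V_DS) = 0.5 × 1.92 × 0.59² × (1 + 0.08 × 6.25) = 0.501 mA.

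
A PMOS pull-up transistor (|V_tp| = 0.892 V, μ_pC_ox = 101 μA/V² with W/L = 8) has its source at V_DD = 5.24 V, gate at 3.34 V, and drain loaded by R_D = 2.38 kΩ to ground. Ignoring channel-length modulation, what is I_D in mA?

I_D = 0.410 mA

V_SG = V_DD − V_G = 5.24 − 3.34 = 1.9 V, so V_ov = 1.9 − 0.892 = 1.01 V.
k_p = μ_pC_ox · (W/L) = 0.808 mA/V².
Assume saturation: I_D = ½ k_p V_ov² = 0.5 × 0.808 × 1.01² = 0.41 mA, giving V_SD = V_DD − I_D R_D = 5.24 − 0.41 × 2.38 = 4.26 V.
V_SD = 4.26 V ≥ V_ov = 1.01 V, confirming saturation.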